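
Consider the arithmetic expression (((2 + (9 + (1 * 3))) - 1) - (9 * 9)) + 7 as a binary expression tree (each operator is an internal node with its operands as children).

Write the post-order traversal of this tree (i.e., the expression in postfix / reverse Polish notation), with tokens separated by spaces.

2 9 1 3 * + + 1 - 9 9 * - 7 +

Post-order on an expression tree gives postfix notation: for each operator, emit left operand, right operand, then the operator.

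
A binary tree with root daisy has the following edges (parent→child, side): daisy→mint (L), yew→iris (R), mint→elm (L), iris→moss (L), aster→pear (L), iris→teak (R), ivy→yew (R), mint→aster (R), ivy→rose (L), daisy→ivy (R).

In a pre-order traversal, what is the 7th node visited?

Pre-order visits the node, then its left subtree, then its right subtree.
Visit daisy.
At daisy: go left to mint.
  Visit mint.
  At mint: go left to elm.
    elm is a leaf — visit elm.
  At mint: go right to aster.
    Visit aster.
    At aster: go left to pear.
      pear is a leaf — visit pear.
    At aster: no right child.
At daisy: go right to ivy.
  Visit ivy.
  At ivy: go left to rose.
    rose is a leaf — visit rose.
  At ivy: go right to yew.
    Visit yew.
    At yew: no left child.
    At yew: go right to iris.
      Visit iris.
      At iris: go left to moss.
        moss is a leaf — visit moss.
      At iris: go right to teak.
        teak is a leaf — visit teak.
Full pre-order sequence: daisy, mint, elm, aster, pear, ivy, rose, yew, iris, moss, teak.

rose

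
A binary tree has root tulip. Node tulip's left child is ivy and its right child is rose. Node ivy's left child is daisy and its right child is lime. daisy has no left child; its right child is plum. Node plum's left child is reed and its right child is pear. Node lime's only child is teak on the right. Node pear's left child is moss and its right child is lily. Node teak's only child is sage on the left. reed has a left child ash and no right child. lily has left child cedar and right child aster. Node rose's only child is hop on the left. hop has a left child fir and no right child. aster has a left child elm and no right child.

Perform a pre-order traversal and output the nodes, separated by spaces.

tulip ivy daisy plum reed ash pear moss lily cedar aster elm lime teak sage rose hop fir

Pre-order visits the node, then its left subtree, then its right subtree.
Visit tulip.
At tulip: go left to ivy.
  Visit ivy.
  At ivy: go left to daisy.
    Visit daisy.
    At daisy: no left child.
    At daisy: go right to plum.
      Visit plum.
      At plum: go left to reed.
        Visit reed.
        At reed: go left to ash.
          ash is a leaf — visit ash.
        At reed: no right child.
      At plum: go right to pear.
        Visit pear.
        At pear: go left to moss.
          moss is a leaf — visit moss.
        At pear: go right to lily.
          Visit lily.
          At lily: go left to cedar.
            cedar is a leaf — visit cedar.
          At lily: go right to aster.
            Visit aster.
            At aster: go left to elm.
              elm is a leaf — visit elm.
            At aster: no right child.
  At ivy: go right to lime.
    Visit lime.
    At lime: no left child.
    At lime: go right to teak.
      Visit teak.
      At teak: go left to sage.
        sage is a leaf — visit sage.
      At teak: no right child.
At tulip: go right to rose.
  Visit rose.
  At rose: go left to hop.
    Visit hop.
    At hop: go left to fir.
      fir is a leaf — visit fir.
    At hop: no right child.
  At rose: no right child.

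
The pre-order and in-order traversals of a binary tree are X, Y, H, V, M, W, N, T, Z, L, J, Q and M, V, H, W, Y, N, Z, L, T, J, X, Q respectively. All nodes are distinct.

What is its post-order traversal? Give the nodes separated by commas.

The first element of pre-order is the root; it splits in-order into left and right subtrees.
Root X: left subtree has 10 nodes {M, V, H, W, Y, N, Z, L, T, J}, right has 1 {Q}.
  Root Y: left subtree has 4 nodes {M, V, H, W}, right has 5 {N, Z, L, T, J}.
    Root H: left subtree has 2 nodes {M, V}, right has 1 {W}.
      Root V: left subtree has 1 node {M}, right has 0 { }.
    Root N: left subtree has 0 nodes { }, right has 4 {Z, L, T, J}.
      Root T: left subtree has 2 nodes {Z, L}, right has 1 {J}.
        Root Z: left subtree has 0 nodes { }, right has 1 {L}.

M, V, W, H, L, Z, J, T, N, Y, Q, X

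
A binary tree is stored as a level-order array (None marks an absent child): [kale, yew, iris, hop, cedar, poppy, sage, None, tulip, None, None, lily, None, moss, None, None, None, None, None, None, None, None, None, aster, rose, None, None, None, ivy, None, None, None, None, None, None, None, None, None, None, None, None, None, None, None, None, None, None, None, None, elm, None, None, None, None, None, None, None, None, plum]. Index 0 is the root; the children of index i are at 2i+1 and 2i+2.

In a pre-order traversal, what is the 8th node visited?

lily

Pre-order visits the node, then its left subtree, then its right subtree.
Visit kale.
At kale: go left to yew.
  Visit yew.
  At yew: go left to hop.
    Visit hop.
    At hop: no left child.
    At hop: go right to tulip.
      tulip is a leaf — visit tulip.
  At yew: go right to cedar.
    cedar is a leaf — visit cedar.
At kale: go right to iris.
  Visit iris.
  At iris: go left to poppy.
    Visit poppy.
    At poppy: go left to lily.
      Visit lily.
      At lily: go left to aster.
        aster is a leaf — visit aster.
      At lily: go right to rose.
        Visit rose.
        At rose: go left to elm.
          elm is a leaf — visit elm.
        At rose: no right child.
    At poppy: no right child.
  At iris: go right to sage.
    Visit sage.
    At sage: go left to moss.
      Visit moss.
      At moss: no left child.
      At moss: go right to ivy.
        Visit ivy.
        At ivy: no left child.
        At ivy: go right to plum.
          plum is a leaf — visit plum.
    At sage: no right child.
Full pre-order sequence: kale, yew, hop, tulip, cedar, iris, poppy, lily, aster, rose, elm, sage, moss, ivy, plum.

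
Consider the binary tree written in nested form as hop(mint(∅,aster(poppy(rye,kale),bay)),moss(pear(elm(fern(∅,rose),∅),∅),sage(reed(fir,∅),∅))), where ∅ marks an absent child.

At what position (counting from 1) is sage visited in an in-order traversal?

15

In-order visits the left subtree, then the node, then the right subtree.
At hop: go left to mint.
  At mint: no left child.
  Visit mint.
  At mint: go right to aster.
    At aster: go left to poppy.
      At poppy: go left to rye.
        rye is a leaf — visit rye.
      Visit poppy.
      At poppy: go right to kale.
        kale is a leaf — visit kale.
    Visit aster.
    At aster: go right to bay.
      bay is a leaf — visit bay.
Visit hop.
At hop: go right to moss.
  At moss: go left to pear.
    At pear: go left to elm.
      At elm: go left to fern.
        At fern: no left child.
        Visit fern.
        At fern: go right to rose.
          rose is a leaf — visit rose.
      Visit elm.
      At elm: no right child.
    Visit pear.
    At pear: no right child.
  Visit moss.
  At moss: go right to sage.
    At sage: go left to reed.
      At reed: go left to fir.
        fir is a leaf — visit fir.
      Visit reed.
      At reed: no right child.
    Visit sage.
    At sage: no right child.
Full in-order sequence: mint, rye, poppy, kale, aster, bay, hop, fern, rose, elm, pear, moss, fir, reed, sage.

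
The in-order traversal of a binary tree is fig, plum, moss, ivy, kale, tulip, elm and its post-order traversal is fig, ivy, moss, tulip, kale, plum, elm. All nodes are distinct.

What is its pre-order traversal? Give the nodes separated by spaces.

elm plum fig kale moss ivy tulip

The last element of post-order is the root; it splits in-order into left and right subtrees.
Root elm: left subtree has 6 nodes {fig, plum, moss, ivy, kale, tulip}, right has 0 { }.
  Root plum: left subtree has 1 node {fig}, right has 4 {moss, ivy, kale, tulip}.
    Root kale: left subtree has 2 nodes {moss, ivy}, right has 1 {tulip}.
      Root moss: left subtree has 0 nodes { }, right has 1 {ivy}.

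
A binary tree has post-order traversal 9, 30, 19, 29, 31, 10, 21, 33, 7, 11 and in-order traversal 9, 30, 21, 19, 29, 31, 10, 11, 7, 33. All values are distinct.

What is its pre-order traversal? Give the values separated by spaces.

11 21 30 9 10 31 29 19 7 33

The last element of post-order is the root; it splits in-order into left and right subtrees.
Root 11: left subtree has 7 nodes {9, 30, 21, 19, 29, 31, 10}, right has 2 {7, 33}.
  Root 21: left subtree has 2 nodes {9, 30}, right has 4 {19, 29, 31, 10}.
    Root 30: left subtree has 1 node {9}, right has 0 { }.
    Root 10: left subtree has 3 nodes {19, 29, 31}, right has 0 { }.
      Root 31: left subtree has 2 nodes {19, 29}, right has 0 { }.
        Root 29: left subtree has 1 node {19}, right has 0 { }.
  Root 7: left subtree has 0 nodes { }, right has 1 {33}.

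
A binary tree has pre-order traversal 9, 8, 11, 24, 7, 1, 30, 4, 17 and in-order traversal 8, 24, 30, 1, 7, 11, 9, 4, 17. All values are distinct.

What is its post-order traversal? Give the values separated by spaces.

30 1 7 24 11 8 17 4 9

The first element of pre-order is the root; it splits in-order into left and right subtrees.
Root 9: left subtree has 6 nodes {8, 24, 30, 1, 7, 11}, right has 2 {4, 17}.
  Root 8: left subtree has 0 nodes { }, right has 5 {24, 30, 1, 7, 11}.
    Root 11: left subtree has 4 nodes {24, 30, 1, 7}, right has 0 { }.
      Root 24: left subtree has 0 nodes { }, right has 3 {30, 1, 7}.
        Root 7: left subtree has 2 nodes {30, 1}, right has 0 { }.
          Root 1: left subtree has 1 node {30}, right has 0 { }.
  Root 4: left subtree has 0 nodes { }, right has 1 {17}.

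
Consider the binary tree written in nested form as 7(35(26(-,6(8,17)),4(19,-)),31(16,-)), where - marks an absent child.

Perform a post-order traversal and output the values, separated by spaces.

8 17 6 26 19 4 35 16 31 7

Post-order visits the left subtree, then the right subtree, then the node.
At 7: go left to 35.
  At 35: go left to 26.
    At 26: no left child.
    At 26: go right to 6.
      At 6: go left to 8.
        8 is a leaf — visit 8.
      At 6: go right to 17.
        17 is a leaf — visit 17.
      Visit 6.
    Visit 26.
  At 35: go right to 4.
    At 4: go left to 19.
      19 is a leaf — visit 19.
    At 4: no right child.
    Visit 4.
  Visit 35.
At 7: go right to 31.
  At 31: go left to 16.
    16 is a leaf — visit 16.
  At 31: no right child.
  Visit 31.
Visit 7.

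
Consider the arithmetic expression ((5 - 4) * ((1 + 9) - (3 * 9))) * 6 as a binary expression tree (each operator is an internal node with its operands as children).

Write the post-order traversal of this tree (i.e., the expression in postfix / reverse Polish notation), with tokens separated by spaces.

5 4 - 1 9 + 3 9 * - * 6 *

Post-order on an expression tree gives postfix notation: for each operator, emit left operand, right operand, then the operator.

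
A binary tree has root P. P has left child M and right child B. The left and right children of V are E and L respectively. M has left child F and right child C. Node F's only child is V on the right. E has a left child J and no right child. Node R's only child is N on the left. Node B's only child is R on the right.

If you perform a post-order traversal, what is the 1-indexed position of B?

10

Post-order visits the left subtree, then the right subtree, then the node.
At P: go left to M.
  At M: go left to F.
    At F: no left child.
    At F: go right to V.
      At V: go left to E.
        At E: go left to J.
          J is a leaf — visit J.
        At E: no right child.
        Visit E.
      At V: go right to L.
        L is a leaf — visit L.
      Visit V.
    Visit F.
  At M: go right to C.
    C is a leaf — visit C.
  Visit M.
At P: go right to B.
  At B: no left child.
  At B: go right to R.
    At R: go left to N.
      N is a leaf — visit N.
    At R: no right child.
    Visit R.
  Visit B.
Visit P.
Full post-order sequence: J, E, L, V, F, C, M, N, R, B, P.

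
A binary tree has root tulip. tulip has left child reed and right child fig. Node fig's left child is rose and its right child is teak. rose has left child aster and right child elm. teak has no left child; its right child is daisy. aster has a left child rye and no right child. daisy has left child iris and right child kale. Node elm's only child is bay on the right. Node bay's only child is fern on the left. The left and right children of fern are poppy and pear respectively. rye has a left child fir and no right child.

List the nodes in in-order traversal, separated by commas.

In-order visits the left subtree, then the node, then the right subtree.
At tulip: go left to reed.
  reed is a leaf — visit reed.
Visit tulip.
At tulip: go right to fig.
  At fig: go left to rose.
    At rose: go left to aster.
      At aster: go left to rye.
        At rye: go left to fir.
          fir is a leaf — visit fir.
        Visit rye.
        At rye: no right child.
      Visit aster.
      At aster: no right child.
    Visit rose.
    At rose: go right to elm.
      At elm: no left child.
      Visit elm.
      At elm: go right to bay.
        At bay: go left to fern.
          At fern: go left to poppy.
            poppy is a leaf — visit poppy.
          Visit fern.
          At fern: go right to pear.
            pear is a leaf — visit pear.
        Visit bay.
        At bay: no right child.
  Visit fig.
  At fig: go right to teak.
    At teak: no left child.
    Visit teak.
    At teak: go right to daisy.
      At daisy: go left to iris.
        iris is a leaf — visit iris.
      Visit daisy.
      At daisy: go right to kale.
        kale is a leaf — visit kale.

reed, tulip, fir, rye, aster, rose, elm, poppy, fern, pear, bay, fig, teak, iris, daisy, kale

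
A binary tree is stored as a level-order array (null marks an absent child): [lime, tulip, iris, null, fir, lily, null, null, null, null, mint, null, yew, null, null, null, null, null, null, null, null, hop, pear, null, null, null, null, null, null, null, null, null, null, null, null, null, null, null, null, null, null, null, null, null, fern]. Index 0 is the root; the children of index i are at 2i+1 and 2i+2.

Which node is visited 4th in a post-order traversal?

Post-order visits the left subtree, then the right subtree, then the node.
At lime: go left to tulip.
  At tulip: no left child.
  At tulip: go right to fir.
    At fir: no left child.
    At fir: go right to mint.
      At mint: go left to hop.
        At hop: no left child.
        At hop: go right to fern.
          fern is a leaf — visit fern.
        Visit hop.
      At mint: go right to pear.
        pear is a leaf — visit pear.
      Visit mint.
    Visit fir.
  Visit tulip.
At lime: go right to iris.
  At iris: go left to lily.
    At lily: no left child.
    At lily: go right to yew.
      yew is a leaf — visit yew.
    Visit lily.
  At iris: no right child.
  Visit iris.
Visit lime.
Full post-order sequence: fern, hop, pear, mint, fir, tulip, yew, lily, iris, lime.

mint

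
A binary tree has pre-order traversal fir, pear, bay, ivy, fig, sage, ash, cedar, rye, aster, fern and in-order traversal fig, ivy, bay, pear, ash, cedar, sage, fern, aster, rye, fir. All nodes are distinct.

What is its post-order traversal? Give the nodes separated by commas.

fig, ivy, bay, cedar, ash, fern, aster, rye, sage, pear, fir

The first element of pre-order is the root; it splits in-order into left and right subtrees.
Root fir: left subtree has 10 nodes {fig, ivy, bay, pear, ash, cedar, sage, fern, aster, rye}, right has 0 { }.
  Root pear: left subtree has 3 nodes {fig, ivy, bay}, right has 6 {ash, cedar, sage, fern, aster, rye}.
    Root bay: left subtree has 2 nodes {fig, ivy}, right has 0 { }.
      Root ivy: left subtree has 1 node {fig}, right has 0 { }.
    Root sage: left subtree has 2 nodes {ash, cedar}, right has 3 {fern, aster, rye}.
      Root ash: left subtree has 0 nodes { }, right has 1 {cedar}.
      Root rye: left subtree has 2 nodes {fern, aster}, right has 0 { }.
        Root aster: left subtree has 1 node {fern}, right has 0 { }.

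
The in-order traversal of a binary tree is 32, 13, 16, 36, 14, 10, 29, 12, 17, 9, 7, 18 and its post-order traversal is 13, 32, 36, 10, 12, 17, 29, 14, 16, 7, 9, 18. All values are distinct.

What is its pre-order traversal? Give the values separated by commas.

The last element of post-order is the root; it splits in-order into left and right subtrees.
Root 18: left subtree has 11 nodes {32, 13, 16, 36, 14, 10, 29, 12, 17, 9, 7}, right has 0 { }.
  Root 9: left subtree has 9 nodes {32, 13, 16, 36, 14, 10, 29, 12, 17}, right has 1 {7}.
    Root 16: left subtree has 2 nodes {32, 13}, right has 6 {36, 14, 10, 29, 12, 17}.
      Root 32: left subtree has 0 nodes { }, right has 1 {13}.
      Root 14: left subtree has 1 node {36}, right has 4 {10, 29, 12, 17}.
        Root 29: left subtree has 1 node {10}, right has 2 {12, 17}.
          Root 17: left subtree has 1 node {12}, right has 0 { }.

18, 9, 16, 32, 13, 14, 36, 29, 10, 17, 12, 7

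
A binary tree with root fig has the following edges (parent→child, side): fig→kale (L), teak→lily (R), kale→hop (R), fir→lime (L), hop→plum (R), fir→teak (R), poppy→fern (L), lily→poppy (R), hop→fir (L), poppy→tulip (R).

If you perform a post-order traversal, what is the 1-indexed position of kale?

Post-order visits the left subtree, then the right subtree, then the node.
At fig: go left to kale.
  At kale: no left child.
  At kale: go right to hop.
    At hop: go left to fir.
      At fir: go left to lime.
        lime is a leaf — visit lime.
      At fir: go right to teak.
        At teak: no left child.
        At teak: go right to lily.
          At lily: no left child.
          At lily: go right to poppy.
            At poppy: go left to fern.
              fern is a leaf — visit fern.
            At poppy: go right to tulip.
              tulip is a leaf — visit tulip.
            Visit poppy.
          Visit lily.
        Visit teak.
      Visit fir.
    At hop: go right to plum.
      plum is a leaf — visit plum.
    Visit hop.
  Visit kale.
At fig: no right child.
Visit fig.
Full post-order sequence: lime, fern, tulip, poppy, lily, teak, fir, plum, hop, kale, fig.

10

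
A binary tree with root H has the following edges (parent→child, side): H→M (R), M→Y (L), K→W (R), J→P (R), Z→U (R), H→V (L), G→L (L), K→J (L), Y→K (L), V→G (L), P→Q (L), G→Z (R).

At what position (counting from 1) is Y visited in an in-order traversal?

In-order visits the left subtree, then the node, then the right subtree.
At H: go left to V.
  At V: go left to G.
    At G: go left to L.
      L is a leaf — visit L.
    Visit G.
    At G: go right to Z.
      At Z: no left child.
      Visit Z.
      At Z: go right to U.
        U is a leaf — visit U.
  Visit V.
  At V: no right child.
Visit H.
At H: go right to M.
  At M: go left to Y.
    At Y: go left to K.
      At K: go left to J.
        At J: no left child.
        Visit J.
        At J: go right to P.
          At P: go left to Q.
            Q is a leaf — visit Q.
          Visit P.
          At P: no right child.
      Visit K.
      At K: go right to W.
        W is a leaf — visit W.
    Visit Y.
    At Y: no right child.
  Visit M.
  At M: no right child.
Full in-order sequence: L, G, Z, U, V, H, J, Q, P, K, W, Y, M.

12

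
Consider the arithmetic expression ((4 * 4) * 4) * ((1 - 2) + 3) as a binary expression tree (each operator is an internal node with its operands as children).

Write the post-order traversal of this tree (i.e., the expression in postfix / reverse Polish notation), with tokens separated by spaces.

Post-order on an expression tree gives postfix notation: for each operator, emit left operand, right operand, then the operator.

4 4 * 4 * 1 2 - 3 + *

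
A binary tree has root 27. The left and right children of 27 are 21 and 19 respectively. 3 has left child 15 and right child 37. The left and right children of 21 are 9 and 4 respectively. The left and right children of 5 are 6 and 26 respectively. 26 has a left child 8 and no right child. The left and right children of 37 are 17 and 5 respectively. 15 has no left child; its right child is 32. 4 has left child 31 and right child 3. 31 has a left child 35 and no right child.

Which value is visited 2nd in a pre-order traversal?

21

Pre-order visits the node, then its left subtree, then its right subtree.
Visit 27.
At 27: go left to 21.
  Visit 21.
  At 21: go left to 9.
    9 is a leaf — visit 9.
  At 21: go right to 4.
    Visit 4.
    At 4: go left to 31.
      Visit 31.
      At 31: go left to 35.
        35 is a leaf — visit 35.
      At 31: no right child.
    At 4: go right to 3.
      Visit 3.
      At 3: go left to 15.
        Visit 15.
        At 15: no left child.
        At 15: go right to 32.
          32 is a leaf — visit 32.
      At 3: go right to 37.
        Visit 37.
        At 37: go left to 17.
          17 is a leaf — visit 17.
        At 37: go right to 5.
          Visit 5.
          At 5: go left to 6.
            6 is a leaf — visit 6.
          At 5: go right to 26.
            Visit 26.
            At 26: go left to 8.
              8 is a leaf — visit 8.
            At 26: no right child.
At 27: go right to 19.
  19 is a leaf — visit 19.
Full pre-order sequence: 27, 21, 9, 4, 31, 35, 3, 15, 32, 37, 17, 5, 6, 26, 8, 19.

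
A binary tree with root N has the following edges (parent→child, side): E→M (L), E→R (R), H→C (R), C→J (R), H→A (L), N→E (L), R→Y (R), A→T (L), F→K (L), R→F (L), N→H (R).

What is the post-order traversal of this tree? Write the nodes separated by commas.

Post-order visits the left subtree, then the right subtree, then the node.
At N: go left to E.
  At E: go left to M.
    M is a leaf — visit M.
  At E: go right to R.
    At R: go left to F.
      At F: go left to K.
        K is a leaf — visit K.
      At F: no right child.
      Visit F.
    At R: go right to Y.
      Y is a leaf — visit Y.
    Visit R.
  Visit E.
At N: go right to H.
  At H: go left to A.
    At A: go left to T.
      T is a leaf — visit T.
    At A: no right child.
    Visit A.
  At H: go right to C.
    At C: no left child.
    At C: go right to J.
      J is a leaf — visit J.
    Visit C.
  Visit H.
Visit N.

M, K, F, Y, R, E, T, A, J, C, H, N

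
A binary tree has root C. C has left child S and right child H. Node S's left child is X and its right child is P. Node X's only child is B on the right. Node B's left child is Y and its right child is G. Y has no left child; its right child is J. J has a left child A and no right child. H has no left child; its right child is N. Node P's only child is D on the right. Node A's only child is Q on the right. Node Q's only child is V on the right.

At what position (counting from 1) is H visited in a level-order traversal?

3

Level-order visits nodes level by level from the root, left to right within each level.
Level 0: C
Level 1: S, H
Level 2: X, P, N
Level 3: B, D
Level 4: Y, G
Level 5: J
Level 6: A
Level 7: Q
Level 8: V
Full level-order sequence: C, S, H, X, P, N, B, D, Y, G, J, A, Q, V.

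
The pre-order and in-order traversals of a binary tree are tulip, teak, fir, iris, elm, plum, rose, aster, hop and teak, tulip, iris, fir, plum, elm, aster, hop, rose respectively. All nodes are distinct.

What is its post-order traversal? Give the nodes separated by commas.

The first element of pre-order is the root; it splits in-order into left and right subtrees.
Root tulip: left subtree has 1 node {teak}, right has 7 {iris, fir, plum, elm, aster, hop, rose}.
  Root fir: left subtree has 1 node {iris}, right has 5 {plum, elm, aster, hop, rose}.
    Root elm: left subtree has 1 node {plum}, right has 3 {aster, hop, rose}.
      Root rose: left subtree has 2 nodes {aster, hop}, right has 0 { }.
        Root aster: left subtree has 0 nodes { }, right has 1 {hop}.

teak, iris, plum, hop, aster, rose, elm, fir, tulip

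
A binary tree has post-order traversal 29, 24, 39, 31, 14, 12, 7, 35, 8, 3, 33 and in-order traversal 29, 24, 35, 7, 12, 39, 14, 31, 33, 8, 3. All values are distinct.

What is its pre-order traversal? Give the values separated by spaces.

33 35 24 29 7 12 14 39 31 3 8

The last element of post-order is the root; it splits in-order into left and right subtrees.
Root 33: left subtree has 8 nodes {29, 24, 35, 7, 12, 39, 14, 31}, right has 2 {8, 3}.
  Root 35: left subtree has 2 nodes {29, 24}, right has 5 {7, 12, 39, 14, 31}.
    Root 24: left subtree has 1 node {29}, right has 0 { }.
    Root 7: left subtree has 0 nodes { }, right has 4 {12, 39, 14, 31}.
      Root 12: left subtree has 0 nodes { }, right has 3 {39, 14, 31}.
        Root 14: left subtree has 1 node {39}, right has 1 {31}.
  Root 3: left subtree has 1 node {8}, right has 0 { }.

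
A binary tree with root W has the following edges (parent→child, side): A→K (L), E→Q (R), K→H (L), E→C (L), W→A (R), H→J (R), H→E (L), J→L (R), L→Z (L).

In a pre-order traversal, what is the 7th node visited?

Pre-order visits the node, then its left subtree, then its right subtree.
Visit W.
At W: no left child.
At W: go right to A.
  Visit A.
  At A: go left to K.
    Visit K.
    At K: go left to H.
      Visit H.
      At H: go left to E.
        Visit E.
        At E: go left to C.
          C is a leaf — visit C.
        At E: go right to Q.
          Q is a leaf — visit Q.
      At H: go right to J.
        Visit J.
        At J: no left child.
        At J: go right to L.
          Visit L.
          At L: go left to Z.
            Z is a leaf — visit Z.
          At L: no right child.
    At K: no right child.
  At A: no right child.
Full pre-order sequence: W, A, K, H, E, C, Q, J, L, Z.

Q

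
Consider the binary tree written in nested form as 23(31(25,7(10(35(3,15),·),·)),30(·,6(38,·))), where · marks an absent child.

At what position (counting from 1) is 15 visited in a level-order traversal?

11

Level-order visits nodes level by level from the root, left to right within each level.
Level 0: 23
Level 1: 31, 30
Level 2: 25, 7, 6
Level 3: 10, 38
Level 4: 35
Level 5: 3, 15
Full level-order sequence: 23, 31, 30, 25, 7, 6, 10, 38, 35, 3, 15.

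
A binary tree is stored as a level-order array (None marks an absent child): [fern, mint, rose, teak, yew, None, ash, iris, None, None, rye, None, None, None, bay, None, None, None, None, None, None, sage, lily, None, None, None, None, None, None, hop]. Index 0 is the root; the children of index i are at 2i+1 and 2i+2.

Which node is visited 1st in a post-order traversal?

Post-order visits the left subtree, then the right subtree, then the node.
At fern: go left to mint.
  At mint: go left to teak.
    At teak: go left to iris.
      iris is a leaf — visit iris.
    At teak: no right child.
    Visit teak.
  At mint: go right to yew.
    At yew: no left child.
    At yew: go right to rye.
      At rye: go left to sage.
        sage is a leaf — visit sage.
      At rye: go right to lily.
        lily is a leaf — visit lily.
      Visit rye.
    Visit yew.
  Visit mint.
At fern: go right to rose.
  At rose: no left child.
  At rose: go right to ash.
    At ash: no left child.
    At ash: go right to bay.
      At bay: go left to hop.
        hop is a leaf — visit hop.
      At bay: no right child.
      Visit bay.
    Visit ash.
  Visit rose.
Visit fern.
Full post-order sequence: iris, teak, sage, lily, rye, yew, mint, hop, bay, ash, rose, fern.

iris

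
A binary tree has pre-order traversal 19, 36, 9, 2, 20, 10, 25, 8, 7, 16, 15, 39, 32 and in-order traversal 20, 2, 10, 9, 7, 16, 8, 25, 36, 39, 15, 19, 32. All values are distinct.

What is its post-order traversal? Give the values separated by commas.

The first element of pre-order is the root; it splits in-order into left and right subtrees.
Root 19: left subtree has 11 nodes {20, 2, 10, 9, 7, 16, 8, 25, 36, 39, 15}, right has 1 {32}.
  Root 36: left subtree has 8 nodes {20, 2, 10, 9, 7, 16, 8, 25}, right has 2 {39, 15}.
    Root 9: left subtree has 3 nodes {20, 2, 10}, right has 4 {7, 16, 8, 25}.
      Root 2: left subtree has 1 node {20}, right has 1 {10}.
      Root 25: left subtree has 3 nodes {7, 16, 8}, right has 0 { }.
        Root 8: left subtree has 2 nodes {7, 16}, right has 0 { }.
          Root 7: left subtree has 0 nodes { }, right has 1 {16}.
    Root 15: left subtree has 1 node {39}, right has 0 { }.

20, 10, 2, 16, 7, 8, 25, 9, 39, 15, 36, 32, 19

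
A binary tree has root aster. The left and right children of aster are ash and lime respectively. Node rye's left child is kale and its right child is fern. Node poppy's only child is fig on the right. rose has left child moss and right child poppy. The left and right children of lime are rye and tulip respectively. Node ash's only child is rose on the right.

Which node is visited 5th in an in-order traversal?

fig

In-order visits the left subtree, then the node, then the right subtree.
At aster: go left to ash.
  At ash: no left child.
  Visit ash.
  At ash: go right to rose.
    At rose: go left to moss.
      moss is a leaf — visit moss.
    Visit rose.
    At rose: go right to poppy.
      At poppy: no left child.
      Visit poppy.
      At poppy: go right to fig.
        fig is a leaf — visit fig.
Visit aster.
At aster: go right to lime.
  At lime: go left to rye.
    At rye: go left to kale.
      kale is a leaf — visit kale.
    Visit rye.
    At rye: go right to fern.
      fern is a leaf — visit fern.
  Visit lime.
  At lime: go right to tulip.
    tulip is a leaf — visit tulip.
Full in-order sequence: ash, moss, rose, poppy, fig, aster, kale, rye, fern, lime, tulip.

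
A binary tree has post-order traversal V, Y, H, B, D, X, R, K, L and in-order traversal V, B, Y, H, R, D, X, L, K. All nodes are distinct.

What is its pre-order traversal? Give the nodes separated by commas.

The last element of post-order is the root; it splits in-order into left and right subtrees.
Root L: left subtree has 7 nodes {V, B, Y, H, R, D, X}, right has 1 {K}.
  Root R: left subtree has 4 nodes {V, B, Y, H}, right has 2 {D, X}.
    Root B: left subtree has 1 node {V}, right has 2 {Y, H}.
      Root H: left subtree has 1 node {Y}, right has 0 { }.
    Root X: left subtree has 1 node {D}, right has 0 { }.

L, R, B, V, H, Y, X, D, K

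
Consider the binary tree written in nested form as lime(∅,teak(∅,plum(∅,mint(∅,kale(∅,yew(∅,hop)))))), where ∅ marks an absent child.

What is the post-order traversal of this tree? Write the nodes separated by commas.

Post-order visits the left subtree, then the right subtree, then the node.
At lime: no left child.
At lime: go right to teak.
  At teak: no left child.
  At teak: go right to plum.
    At plum: no left child.
    At plum: go right to mint.
      At mint: no left child.
      At mint: go right to kale.
        At kale: no left child.
        At kale: go right to yew.
          At yew: no left child.
          At yew: go right to hop.
            hop is a leaf — visit hop.
          Visit yew.
        Visit kale.
      Visit mint.
    Visit plum.
  Visit teak.
Visit lime.

hop, yew, kale, mint, plum, teak, lime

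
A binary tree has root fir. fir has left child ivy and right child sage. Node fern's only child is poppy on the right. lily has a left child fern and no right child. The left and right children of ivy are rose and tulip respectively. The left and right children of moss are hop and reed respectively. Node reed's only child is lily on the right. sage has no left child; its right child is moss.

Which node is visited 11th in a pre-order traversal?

Pre-order visits the node, then its left subtree, then its right subtree.
Visit fir.
At fir: go left to ivy.
  Visit ivy.
  At ivy: go left to rose.
    rose is a leaf — visit rose.
  At ivy: go right to tulip.
    tulip is a leaf — visit tulip.
At fir: go right to sage.
  Visit sage.
  At sage: no left child.
  At sage: go right to moss.
    Visit moss.
    At moss: go left to hop.
      hop is a leaf — visit hop.
    At moss: go right to reed.
      Visit reed.
      At reed: no left child.
      At reed: go right to lily.
        Visit lily.
        At lily: go left to fern.
          Visit fern.
          At fern: no left child.
          At fern: go right to poppy.
            poppy is a leaf — visit poppy.
        At lily: no right child.
Full pre-order sequence: fir, ivy, rose, tulip, sage, moss, hop, reed, lily, fern, poppy.

poppy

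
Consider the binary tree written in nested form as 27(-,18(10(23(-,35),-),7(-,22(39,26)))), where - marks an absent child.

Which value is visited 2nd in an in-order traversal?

In-order visits the left subtree, then the node, then the right subtree.
At 27: no left child.
Visit 27.
At 27: go right to 18.
  At 18: go left to 10.
    At 10: go left to 23.
      At 23: no left child.
      Visit 23.
      At 23: go right to 35.
        35 is a leaf — visit 35.
    Visit 10.
    At 10: no right child.
  Visit 18.
  At 18: go right to 7.
    At 7: no left child.
    Visit 7.
    At 7: go right to 22.
      At 22: go left to 39.
        39 is a leaf — visit 39.
      Visit 22.
      At 22: go right to 26.
        26 is a leaf — visit 26.
Full in-order sequence: 27, 23, 35, 10, 18, 7, 39, 22, 26.

23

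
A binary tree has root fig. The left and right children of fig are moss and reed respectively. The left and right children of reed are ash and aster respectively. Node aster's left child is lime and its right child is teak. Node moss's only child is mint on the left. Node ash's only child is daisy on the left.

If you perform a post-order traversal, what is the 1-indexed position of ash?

Post-order visits the left subtree, then the right subtree, then the node.
At fig: go left to moss.
  At moss: go left to mint.
    mint is a leaf — visit mint.
  At moss: no right child.
  Visit moss.
At fig: go right to reed.
  At reed: go left to ash.
    At ash: go left to daisy.
      daisy is a leaf — visit daisy.
    At ash: no right child.
    Visit ash.
  At reed: go right to aster.
    At aster: go left to lime.
      lime is a leaf — visit lime.
    At aster: go right to teak.
      teak is a leaf — visit teak.
    Visit aster.
  Visit reed.
Visit fig.
Full post-order sequence: mint, moss, daisy, ash, lime, teak, aster, reed, fig.

4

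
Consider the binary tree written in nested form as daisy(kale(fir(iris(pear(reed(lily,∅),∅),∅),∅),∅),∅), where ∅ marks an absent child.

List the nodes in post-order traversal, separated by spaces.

lily reed pear iris fir kale daisy

Post-order visits the left subtree, then the right subtree, then the node.
At daisy: go left to kale.
  At kale: go left to fir.
    At fir: go left to iris.
      At iris: go left to pear.
        At pear: go left to reed.
          At reed: go left to lily.
            lily is a leaf — visit lily.
          At reed: no right child.
          Visit reed.
        At pear: no right child.
        Visit pear.
      At iris: no right child.
      Visit iris.
    At fir: no right child.
    Visit fir.
  At kale: no right child.
  Visit kale.
At daisy: no right child.
Visit daisy.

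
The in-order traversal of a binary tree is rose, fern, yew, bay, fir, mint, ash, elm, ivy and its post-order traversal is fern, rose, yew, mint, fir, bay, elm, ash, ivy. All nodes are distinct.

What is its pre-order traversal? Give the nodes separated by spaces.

ivy ash bay yew rose fern fir mint elm

The last element of post-order is the root; it splits in-order into left and right subtrees.
Root ivy: left subtree has 8 nodes {rose, fern, yew, bay, fir, mint, ash, elm}, right has 0 { }.
  Root ash: left subtree has 6 nodes {rose, fern, yew, bay, fir, mint}, right has 1 {elm}.
    Root bay: left subtree has 3 nodes {rose, fern, yew}, right has 2 {fir, mint}.
      Root yew: left subtree has 2 nodes {rose, fern}, right has 0 { }.
        Root rose: left subtree has 0 nodes { }, right has 1 {fern}.
      Root fir: left subtree has 0 nodes { }, right has 1 {mint}.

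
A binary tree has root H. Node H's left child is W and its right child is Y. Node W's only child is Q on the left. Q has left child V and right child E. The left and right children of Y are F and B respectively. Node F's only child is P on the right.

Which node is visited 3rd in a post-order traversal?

Q

Post-order visits the left subtree, then the right subtree, then the node.
At H: go left to W.
  At W: go left to Q.
    At Q: go left to V.
      V is a leaf — visit V.
    At Q: go right to E.
      E is a leaf — visit E.
    Visit Q.
  At W: no right child.
  Visit W.
At H: go right to Y.
  At Y: go left to F.
    At F: no left child.
    At F: go right to P.
      P is a leaf — visit P.
    Visit F.
  At Y: go right to B.
    B is a leaf — visit B.
  Visit Y.
Visit H.
Full post-order sequence: V, E, Q, W, P, F, B, Y, H.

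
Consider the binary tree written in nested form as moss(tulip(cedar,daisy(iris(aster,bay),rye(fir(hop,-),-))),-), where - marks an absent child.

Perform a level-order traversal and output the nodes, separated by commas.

moss, tulip, cedar, daisy, iris, rye, aster, bay, fir, hop

Level-order visits nodes level by level from the root, left to right within each level.
Level 0: moss
Level 1: tulip
Level 2: cedar, daisy
Level 3: iris, rye
Level 4: aster, bay, fir
Level 5: hop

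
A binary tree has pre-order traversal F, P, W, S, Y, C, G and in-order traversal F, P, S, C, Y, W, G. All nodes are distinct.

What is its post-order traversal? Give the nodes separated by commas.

The first element of pre-order is the root; it splits in-order into left and right subtrees.
Root F: left subtree has 0 nodes { }, right has 6 {P, S, C, Y, W, G}.
  Root P: left subtree has 0 nodes { }, right has 5 {S, C, Y, W, G}.
    Root W: left subtree has 3 nodes {S, C, Y}, right has 1 {G}.
      Root S: left subtree has 0 nodes { }, right has 2 {C, Y}.
        Root Y: left subtree has 1 node {C}, right has 0 { }.

C, Y, S, G, W, P, F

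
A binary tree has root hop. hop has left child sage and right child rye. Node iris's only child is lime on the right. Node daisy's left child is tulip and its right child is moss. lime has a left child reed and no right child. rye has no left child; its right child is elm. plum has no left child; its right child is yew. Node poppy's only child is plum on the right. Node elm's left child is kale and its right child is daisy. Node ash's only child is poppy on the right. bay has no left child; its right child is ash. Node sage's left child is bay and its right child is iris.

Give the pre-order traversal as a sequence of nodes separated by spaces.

Pre-order visits the node, then its left subtree, then its right subtree.
Visit hop.
At hop: go left to sage.
  Visit sage.
  At sage: go left to bay.
    Visit bay.
    At bay: no left child.
    At bay: go right to ash.
      Visit ash.
      At ash: no left child.
      At ash: go right to poppy.
        Visit poppy.
        At poppy: no left child.
        At poppy: go right to plum.
          Visit plum.
          At plum: no left child.
          At plum: go right to yew.
            yew is a leaf — visit yew.
  At sage: go right to iris.
    Visit iris.
    At iris: no left child.
    At iris: go right to lime.
      Visit lime.
      At lime: go left to reed.
        reed is a leaf — visit reed.
      At lime: no right child.
At hop: go right to rye.
  Visit rye.
  At rye: no left child.
  At rye: go right to elm.
    Visit elm.
    At elm: go left to kale.
      kale is a leaf — visit kale.
    At elm: go right to daisy.
      Visit daisy.
      At daisy: go left to tulip.
        tulip is a leaf — visit tulip.
      At daisy: go right to moss.
        moss is a leaf — visit moss.

hop sage bay ash poppy plum yew iris lime reed rye elm kale daisy tulip moss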